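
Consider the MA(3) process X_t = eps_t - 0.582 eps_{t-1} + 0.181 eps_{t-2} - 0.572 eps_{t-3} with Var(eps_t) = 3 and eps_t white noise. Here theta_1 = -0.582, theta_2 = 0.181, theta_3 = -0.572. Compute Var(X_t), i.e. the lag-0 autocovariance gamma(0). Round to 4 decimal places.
\gamma(0) = 5.0960

For an MA(q) process X_t = eps_t + sum_i theta_i eps_{t-i} with
Var(eps_t) = sigma^2, the variance is
  gamma(0) = sigma^2 * (1 + sum_i theta_i^2).
  sum_i theta_i^2 = (-0.582)^2 + (0.181)^2 + (-0.572)^2 = 0.338724 + 0.032761 + 0.327184 = 0.698669.
  gamma(0) = 3 * (1 + 0.698669) = 3 * 1.698669 = 5.096007, which rounds to 5.0960.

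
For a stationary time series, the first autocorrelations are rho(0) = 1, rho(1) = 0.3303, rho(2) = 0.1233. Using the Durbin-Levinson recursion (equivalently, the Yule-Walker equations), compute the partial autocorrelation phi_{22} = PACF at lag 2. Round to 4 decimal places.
\phi_{22} = 0.0159

The PACF at lag k is phi_{kk}, the last component of the solution
to the Yule-Walker system G_k phi = r_k where
  (G_k)_{ij} = rho(|i - j|), (r_k)_i = rho(i), i,j = 1..k.
Equivalently, Durbin-Levinson gives phi_{kk} iteratively:
  phi_{11} = rho(1)
  phi_{kk} = [rho(k) - sum_{j=1..k-1} phi_{k-1,j} rho(k-j)]
            / [1 - sum_{j=1..k-1} phi_{k-1,j} rho(j)],
  phi_{k,j} = phi_{k-1,j} - phi_{kk} phi_{k-1,k-j},  j = 1..k-1.
Step k = 1:
  phi_11 = rho(1) = 0.3303.
Step k = 2:
  phi_22 = [rho(2) - phi_11 rho(1)] / [1 - phi_11 rho(1)] = [0.1233 - (0.3303)(0.3303)] / [1 - (0.3303)(0.3303)]
         = 0.01420191 / 0.89090191 = 0.0159.
Therefore phi_{22} = 0.0159.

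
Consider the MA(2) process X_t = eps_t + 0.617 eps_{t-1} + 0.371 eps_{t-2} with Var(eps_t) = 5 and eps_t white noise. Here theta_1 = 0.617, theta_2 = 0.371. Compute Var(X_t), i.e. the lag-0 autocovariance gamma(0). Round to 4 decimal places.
\gamma(0) = 7.5917

For an MA(q) process X_t = eps_t + sum_i theta_i eps_{t-i} with
Var(eps_t) = sigma^2, the variance is
  gamma(0) = sigma^2 * (1 + sum_i theta_i^2).
  sum_i theta_i^2 = (0.617)^2 + (0.371)^2 = 0.380689 + 0.137641 = 0.51833.
  gamma(0) = 5 * (1 + 0.51833) = 5 * 1.51833 = 7.59165, which rounds to 7.5917.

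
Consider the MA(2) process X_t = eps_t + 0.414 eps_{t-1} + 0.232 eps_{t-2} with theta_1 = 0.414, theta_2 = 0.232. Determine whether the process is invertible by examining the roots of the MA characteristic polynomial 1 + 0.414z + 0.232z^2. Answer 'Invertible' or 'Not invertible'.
\text{Invertible}

The MA(q) characteristic polynomial is P(z) = 1 + 0.414z + 0.232z^2.
Invertibility requires all roots to lie outside the unit circle, i.e. |z| > 1 for every root.
Set 1 + (0.414) z + (0.232) z^2 = 0, i.e. a z^2 + b z + c = 0 with a = 0.232, b = 0.414, c = 1.
Discriminant D = b^2 - 4ac = (0.414)^2 - 4*(0.232)*1 = 0.171396 - (0.928) = -0.756604.
D < 0, so the roots are the complex-conjugate pair z = (-b +/- i sqrt(-D)) / (2a) = -0.8922 +/- 1.8746i.
For a conjugate pair |z|^2 = z * conj(z) = (product of roots) = c/a = 1/(0.232) = 4.310345, so |z| = sqrt(4.310345) = 2.0761 for both roots.
Moduli of all roots: 2.0761, 2.0761.
All moduli strictly greater than 1? Yes.
Verdict: Invertible.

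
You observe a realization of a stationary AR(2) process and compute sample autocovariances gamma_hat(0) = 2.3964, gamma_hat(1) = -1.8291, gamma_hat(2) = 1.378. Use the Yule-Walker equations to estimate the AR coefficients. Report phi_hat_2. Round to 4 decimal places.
\hat\phi_{2} = -0.0181

The Yule-Walker equations for an AR(p) process read, in matrix form,
  Gamma_p phi = r_p,   with   (Gamma_p)_{ij} = gamma(|i - j|),
                       (r_p)_i = gamma(i),   i,j = 1..p.
Substitute the sample gammas (Toeplitz matrix and right-hand side of size 2):
  Gamma_p = [[2.3964, -1.8291], [-1.8291, 2.3964]]
  r_p     = [-1.8291, 1.378]
Written out:
  2.3964 phi_1 - 1.8291 phi_2 = -1.8291
  -1.8291 phi_1 + 2.3964 phi_2 = 1.378
Solve by Cramer's rule:
  det = gamma(0)^2 - gamma(1)^2 = (2.3964)^2 - (-1.8291)^2 = 5.74273296 - 3.34560681 = 2.39712615
  phi_hat_1 = [gamma(1) gamma(0) - gamma(1) gamma(2)] / det = [(-1.8291)(2.3964) - (-1.8291)(1.378)] / 2.39712615 = -1.86275544 / 2.39712615 = -0.7771
  phi_hat_2 = [gamma(0) gamma(2) - gamma(1)^2] / det = [(2.3964)(1.378) - (-1.8291)^2] / 2.39712615 = -0.04336761 / 2.39712615 = -0.0181
So phi_hat = [-0.7771, -0.0181].
Therefore phi_hat_2 = -0.0181.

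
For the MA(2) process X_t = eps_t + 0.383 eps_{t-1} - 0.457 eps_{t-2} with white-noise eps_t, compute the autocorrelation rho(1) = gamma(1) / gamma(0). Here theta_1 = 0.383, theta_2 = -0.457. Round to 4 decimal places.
\rho(1) = 0.1534

For an MA(q) process with theta_0 = 1, the autocovariance is
  gamma(k) = sigma^2 * sum_{i=0..q-k} theta_i * theta_{i+k},
and rho(k) = gamma(k) / gamma(0). Sigma^2 cancels.
  numerator   = (1)*(0.383) + (0.383)*(-0.457) = 0.207969.
  denominator = (1)^2 + (0.383)^2 + (-0.457)^2 = 1.355538.
  rho(1) = 0.207969 / 1.355538 = 0.1534.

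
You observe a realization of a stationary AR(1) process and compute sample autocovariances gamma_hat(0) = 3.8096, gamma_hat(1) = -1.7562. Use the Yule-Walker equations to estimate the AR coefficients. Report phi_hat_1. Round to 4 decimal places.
\hat\phi_{1} = -0.4610

The Yule-Walker equations for an AR(p) process read, in matrix form,
  Gamma_p phi = r_p,   with   (Gamma_p)_{ij} = gamma(|i - j|),
                       (r_p)_i = gamma(i),   i,j = 1..p.
Substitute the sample gammas (Toeplitz matrix and right-hand side of size 1):
  Gamma_p = [[3.8096]]
  r_p     = [-1.7562]
With p = 1 this is the single equation gamma(0) phi_1 = gamma(1):
  phi_hat_1 = gamma(1) / gamma(0) = -1.7562 / 3.8096 = -0.4610.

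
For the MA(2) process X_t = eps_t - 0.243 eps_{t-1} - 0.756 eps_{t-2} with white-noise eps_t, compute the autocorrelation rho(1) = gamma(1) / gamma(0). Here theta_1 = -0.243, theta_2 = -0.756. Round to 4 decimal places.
\rho(1) = -0.0364

For an MA(q) process with theta_0 = 1, the autocovariance is
  gamma(k) = sigma^2 * sum_{i=0..q-k} theta_i * theta_{i+k},
and rho(k) = gamma(k) / gamma(0). Sigma^2 cancels.
  numerator   = (1)*(-0.243) + (-0.243)*(-0.756) = -0.059292.
  denominator = (1)^2 + (-0.243)^2 + (-0.756)^2 = 1.630585.
  rho(1) = -0.059292 / 1.630585 = -0.0364.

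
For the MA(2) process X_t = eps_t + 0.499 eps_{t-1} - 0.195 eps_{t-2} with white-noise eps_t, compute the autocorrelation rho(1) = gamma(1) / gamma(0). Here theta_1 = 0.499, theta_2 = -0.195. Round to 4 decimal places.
\rho(1) = 0.3121

For an MA(q) process with theta_0 = 1, the autocovariance is
  gamma(k) = sigma^2 * sum_{i=0..q-k} theta_i * theta_{i+k},
and rho(k) = gamma(k) / gamma(0). Sigma^2 cancels.
  numerator   = (1)*(0.499) + (0.499)*(-0.195) = 0.401695.
  denominator = (1)^2 + (0.499)^2 + (-0.195)^2 = 1.287026.
  rho(1) = 0.401695 / 1.287026 = 0.3121.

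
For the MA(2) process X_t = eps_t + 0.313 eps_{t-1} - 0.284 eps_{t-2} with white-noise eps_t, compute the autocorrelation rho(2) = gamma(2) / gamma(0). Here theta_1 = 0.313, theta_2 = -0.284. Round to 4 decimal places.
\rho(2) = -0.2410

For an MA(q) process with theta_0 = 1, the autocovariance is
  gamma(k) = sigma^2 * sum_{i=0..q-k} theta_i * theta_{i+k},
and rho(k) = gamma(k) / gamma(0). Sigma^2 cancels.
  numerator   = (1)*(-0.284) = -0.284.
  denominator = (1)^2 + (0.313)^2 + (-0.284)^2 = 1.178625.
  rho(2) = -0.284 / 1.178625 = -0.2410.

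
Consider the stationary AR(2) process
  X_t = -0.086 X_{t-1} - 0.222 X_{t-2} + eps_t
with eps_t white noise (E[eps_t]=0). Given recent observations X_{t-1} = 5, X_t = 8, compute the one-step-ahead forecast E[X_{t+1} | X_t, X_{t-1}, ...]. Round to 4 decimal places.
E[X_{t+1} \mid \mathcal F_t] = -1.7980

For an AR(p) model X_t = c + sum_i phi_i X_{t-i} + eps_t, the
one-step-ahead conditional mean is
  E[X_{t+1} | X_t, ...] = c + sum_i phi_i X_{t+1-i}.
Substitute known values:
  E[X_{t+1} | ...] = (-0.086) * (8) + (-0.222) * (5)
                   = -1.7980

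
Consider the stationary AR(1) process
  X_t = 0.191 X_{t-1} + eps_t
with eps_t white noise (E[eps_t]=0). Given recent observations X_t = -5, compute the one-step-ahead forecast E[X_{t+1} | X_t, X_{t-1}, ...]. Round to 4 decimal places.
E[X_{t+1} \mid \mathcal F_t] = -0.9550

For an AR(p) model X_t = c + sum_i phi_i X_{t-i} + eps_t, the
one-step-ahead conditional mean is
  E[X_{t+1} | X_t, ...] = c + sum_i phi_i X_{t+1-i}.
Substitute known values:
  E[X_{t+1} | ...] = (0.191) * (-5)
                   = -0.9550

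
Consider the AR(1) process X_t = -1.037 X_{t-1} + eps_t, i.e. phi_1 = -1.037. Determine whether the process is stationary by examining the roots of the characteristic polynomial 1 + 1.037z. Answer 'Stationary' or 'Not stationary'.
\text{Not stationary}

The AR(p) characteristic polynomial is P(z) = 1 + 1.037z.
Stationarity requires all roots to lie outside the unit circle, i.e. |z| > 1 for every root.
This is linear in z: 1 + (1.037) z = 0  =>  z = -1/(1.037) = -0.96432,  |z| = 0.96432.
Moduli of all roots: 0.9643.
All moduli strictly greater than 1? No.
Verdict: Not stationary.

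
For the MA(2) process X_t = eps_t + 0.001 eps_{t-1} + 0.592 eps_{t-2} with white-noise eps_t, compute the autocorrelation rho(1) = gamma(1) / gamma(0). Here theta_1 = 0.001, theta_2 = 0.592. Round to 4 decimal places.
\rho(1) = 0.0012

For an MA(q) process with theta_0 = 1, the autocovariance is
  gamma(k) = sigma^2 * sum_{i=0..q-k} theta_i * theta_{i+k},
and rho(k) = gamma(k) / gamma(0). Sigma^2 cancels.
  numerator   = (1)*(0.001) + (0.001)*(0.592) = 0.001592.
  denominator = (1)^2 + (0.001)^2 + (0.592)^2 = 1.350465.
  rho(1) = 0.001592 / 1.350465 = 0.0012.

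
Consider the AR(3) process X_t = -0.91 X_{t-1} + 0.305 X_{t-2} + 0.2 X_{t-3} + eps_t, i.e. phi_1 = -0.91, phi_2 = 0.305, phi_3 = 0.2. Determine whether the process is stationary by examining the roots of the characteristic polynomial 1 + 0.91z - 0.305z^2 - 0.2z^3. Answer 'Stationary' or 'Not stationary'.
\text{Not stationary}

The AR(p) characteristic polynomial is P(z) = 1 + 0.91z - 0.305z^2 - 0.2z^3.
Stationarity requires all roots to lie outside the unit circle, i.e. |z| > 1 for every root.
Degree 3: look for a simple real root z0 first, then factor out (1 - z/z0) and solve the remaining quadratic.
Testing z0 = 2: P(2) = 1 + (0.91)(2) + (-0.305)(2)^2 + (-0.2)(2)^3
  = 1 + (1.82) + (-1.22) + (-1.6) = 0.  So z_0 = 2 is a root, |z_0| = 2.
Divide out the factor (1 - 0.5 z) = (1 - z/z0) (since 1/z0 = 0.5):
  P(z) = (1 - 0.5 z)(1 + (1.41) z + (0.4) z^2)
  [check: z-coef 1.41 - (0.5) = 0.91; z^2-coef 0.4 - (0.5)(1.41) = -0.305; z^3-coef -(0.5)(0.4) = -0.2.]
Remaining roots from the quadratic factor 1 + (1.41) z + (0.4) z^2:
  Set 1 + (1.41) z + (0.4) z^2 = 0, i.e. a z^2 + b z + c = 0 with a = 0.4, b = 1.41, c = 1.
  Discriminant D = b^2 - 4ac = (1.41)^2 - 4*(0.4)*1 = 1.9881 - (1.6) = 0.3881.
  D >= 0, so the roots are real: z = (-b +/- sqrt(D)) / (2a) = (-1.41 +/- 0.622977) / (0.8).
    z_1 = (-1.41 + 0.622977) / (0.8) = -0.9838,   |z_1| = 0.9838.
    z_2 = (-1.41 - 0.622977) / (0.8) = -2.5412,   |z_2| = 2.5412.
Moduli of all roots: 2.0000, 0.9838, 2.5412.
All moduli strictly greater than 1? No.
Verdict: Not stationary.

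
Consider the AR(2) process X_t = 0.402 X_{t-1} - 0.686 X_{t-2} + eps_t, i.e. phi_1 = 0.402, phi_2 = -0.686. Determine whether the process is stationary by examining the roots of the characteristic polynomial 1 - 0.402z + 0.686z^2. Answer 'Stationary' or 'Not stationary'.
\text{Stationary}

The AR(p) characteristic polynomial is P(z) = 1 - 0.402z + 0.686z^2.
Stationarity requires all roots to lie outside the unit circle, i.e. |z| > 1 for every root.
Set 1 + (-0.402) z + (0.686) z^2 = 0, i.e. a z^2 + b z + c = 0 with a = 0.686, b = -0.402, c = 1.
Discriminant D = b^2 - 4ac = (-0.402)^2 - 4*(0.686)*1 = 0.161604 - (2.744) = -2.582396.
D < 0, so the roots are the complex-conjugate pair z = (-b +/- i sqrt(-D)) / (2a) = 0.293 +/- 1.1713i.
For a conjugate pair |z|^2 = z * conj(z) = (product of roots) = c/a = 1/(0.686) = 1.457726, so |z| = sqrt(1.457726) = 1.2074 for both roots.
Moduli of all roots: 1.2074, 1.2074.
All moduli strictly greater than 1? Yes.
Verdict: Stationary.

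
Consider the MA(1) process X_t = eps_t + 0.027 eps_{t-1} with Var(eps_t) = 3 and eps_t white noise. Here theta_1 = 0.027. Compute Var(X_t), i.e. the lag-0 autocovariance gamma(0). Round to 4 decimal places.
\gamma(0) = 3.0022

For an MA(q) process X_t = eps_t + sum_i theta_i eps_{t-i} with
Var(eps_t) = sigma^2, the variance is
  gamma(0) = sigma^2 * (1 + sum_i theta_i^2).
  sum_i theta_i^2 = (0.027)^2 = 0.000729.
  gamma(0) = 3 * (1 + 0.000729) = 3 * 1.000729 = 3.002187, which rounds to 3.0022.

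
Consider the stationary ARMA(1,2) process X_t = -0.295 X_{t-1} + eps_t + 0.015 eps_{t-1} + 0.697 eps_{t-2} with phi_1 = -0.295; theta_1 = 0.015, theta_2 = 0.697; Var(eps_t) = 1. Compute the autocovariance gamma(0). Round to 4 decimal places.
\gamma(0) = 1.7441

Multiply the model equation by X_{t-k} and take expectations. With theta_0 = psi_0 = 1 and psi_j the MA(infinity) weights, this gives
  gamma(k) - sum_i phi_i gamma(k-i) = c_k,
  c_k = sigma^2 * sum_{j=k..q} theta_j psi_{j-k}   (c_k = 0 for k > q),
using gamma(-m) = gamma(m).
psi-weights needed (psi_j = theta_j + sum_i phi_i psi_{j-i}):
  psi_1 = theta_1 + phi_1 = 0.015 + (-0.295) = -0.28
  psi_2 = theta_2 + phi_1 psi_1 = 0.697 + (-0.295)(-0.28) = 0.7796
Right-hand sides:
  c_0 = sigma^2 (1 + theta_1 psi_1 + theta_2 psi_2) = 1 * (1 + (0.015)(-0.28) + (0.697)(0.7796)) = 1 * 1.539181 = 1.539181
  c_1 = sigma^2 (theta_1 + theta_2 psi_1) = 1 * (0.015 + (0.697)(-0.28)) = -0.18016
  c_2 = sigma^2 theta_2 = 1 * (0.697) = 0.697
Equations for k = 0 and k = 1 (AR order 1):
  gamma(0) = phi_1 gamma(1) + c_0
  gamma(1) = phi_1 gamma(0) + c_1
Substituting the second into the first: gamma(0) (1 - phi_1^2) = c_0 + phi_1 c_1, so
  gamma(0) = (c_0 + phi_1 c_1) / (1 - phi_1^2) = (1.539181 + (-0.295)(-0.18016)) / (1 - (-0.295)^2) = 1.592328 / 0.912975 = 1.74411.
Therefore gamma(0) = 1.7441 (to 4 decimal places).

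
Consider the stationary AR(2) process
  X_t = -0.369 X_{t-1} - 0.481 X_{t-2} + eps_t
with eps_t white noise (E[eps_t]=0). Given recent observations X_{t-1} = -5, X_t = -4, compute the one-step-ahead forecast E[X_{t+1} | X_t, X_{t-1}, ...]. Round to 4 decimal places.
E[X_{t+1} \mid \mathcal F_t] = 3.8810

For an AR(p) model X_t = c + sum_i phi_i X_{t-i} + eps_t, the
one-step-ahead conditional mean is
  E[X_{t+1} | X_t, ...] = c + sum_i phi_i X_{t+1-i}.
Substitute known values:
  E[X_{t+1} | ...] = (-0.369) * (-4) + (-0.481) * (-5)
                   = 3.8810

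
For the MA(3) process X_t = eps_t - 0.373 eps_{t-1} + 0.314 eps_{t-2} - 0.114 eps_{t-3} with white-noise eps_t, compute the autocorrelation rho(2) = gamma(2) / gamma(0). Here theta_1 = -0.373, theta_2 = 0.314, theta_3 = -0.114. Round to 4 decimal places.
\rho(2) = 0.2851

For an MA(q) process with theta_0 = 1, the autocovariance is
  gamma(k) = sigma^2 * sum_{i=0..q-k} theta_i * theta_{i+k},
and rho(k) = gamma(k) / gamma(0). Sigma^2 cancels.
  numerator   = (1)*(0.314) + (-0.373)*(-0.114) = 0.356522.
  denominator = (1)^2 + (-0.373)^2 + (0.314)^2 + (-0.114)^2 = 1.250721.
  rho(2) = 0.356522 / 1.250721 = 0.2851.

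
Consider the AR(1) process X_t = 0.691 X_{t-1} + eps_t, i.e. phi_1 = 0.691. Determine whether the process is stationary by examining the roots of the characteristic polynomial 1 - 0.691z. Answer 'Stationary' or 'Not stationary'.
\text{Stationary}

The AR(p) characteristic polynomial is P(z) = 1 - 0.691z.
Stationarity requires all roots to lie outside the unit circle, i.e. |z| > 1 for every root.
This is linear in z: 1 + (-0.691) z = 0  =>  z = -1/(-0.691) = 1.447178,  |z| = 1.447178.
Moduli of all roots: 1.4472.
All moduli strictly greater than 1? Yes.
Verdict: Stationary.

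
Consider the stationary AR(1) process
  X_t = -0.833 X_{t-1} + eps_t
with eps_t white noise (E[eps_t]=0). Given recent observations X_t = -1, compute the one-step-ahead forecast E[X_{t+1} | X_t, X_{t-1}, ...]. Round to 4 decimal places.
E[X_{t+1} \mid \mathcal F_t] = 0.8330

For an AR(p) model X_t = c + sum_i phi_i X_{t-i} + eps_t, the
one-step-ahead conditional mean is
  E[X_{t+1} | X_t, ...] = c + sum_i phi_i X_{t+1-i}.
Substitute known values:
  E[X_{t+1} | ...] = (-0.833) * (-1)
                   = 0.8330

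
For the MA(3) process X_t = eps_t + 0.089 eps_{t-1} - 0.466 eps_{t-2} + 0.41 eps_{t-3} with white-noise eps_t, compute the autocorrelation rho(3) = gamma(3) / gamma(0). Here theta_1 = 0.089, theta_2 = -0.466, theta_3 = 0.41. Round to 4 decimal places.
\rho(3) = 0.2943

For an MA(q) process with theta_0 = 1, the autocovariance is
  gamma(k) = sigma^2 * sum_{i=0..q-k} theta_i * theta_{i+k},
and rho(k) = gamma(k) / gamma(0). Sigma^2 cancels.
  numerator   = (1)*(0.41) = 0.41.
  denominator = (1)^2 + (0.089)^2 + (-0.466)^2 + (0.41)^2 = 1.393177.
  rho(3) = 0.41 / 1.393177 = 0.2943.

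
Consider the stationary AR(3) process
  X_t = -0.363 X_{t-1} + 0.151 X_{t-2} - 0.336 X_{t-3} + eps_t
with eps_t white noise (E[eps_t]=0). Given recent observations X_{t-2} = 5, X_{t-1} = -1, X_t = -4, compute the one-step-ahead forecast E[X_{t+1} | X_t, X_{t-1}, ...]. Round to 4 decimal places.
E[X_{t+1} \mid \mathcal F_t] = -0.3790

For an AR(p) model X_t = c + sum_i phi_i X_{t-i} + eps_t, the
one-step-ahead conditional mean is
  E[X_{t+1} | X_t, ...] = c + sum_i phi_i X_{t+1-i}.
Substitute known values:
  E[X_{t+1} | ...] = (-0.363) * (-4) + (0.151) * (-1) + (-0.336) * (5)
                   = -0.3790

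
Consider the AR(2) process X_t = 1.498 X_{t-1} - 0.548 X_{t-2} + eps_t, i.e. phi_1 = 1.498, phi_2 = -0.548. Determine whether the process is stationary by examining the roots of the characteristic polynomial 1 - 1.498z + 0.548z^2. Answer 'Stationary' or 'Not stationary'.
\text{Stationary}

The AR(p) characteristic polynomial is P(z) = 1 - 1.498z + 0.548z^2.
Stationarity requires all roots to lie outside the unit circle, i.e. |z| > 1 for every root.
Set 1 + (-1.498) z + (0.548) z^2 = 0, i.e. a z^2 + b z + c = 0 with a = 0.548, b = -1.498, c = 1.
Discriminant D = b^2 - 4ac = (-1.498)^2 - 4*(0.548)*1 = 2.244004 - (2.192) = 0.052004.
D >= 0, so the roots are real: z = (-b +/- sqrt(D)) / (2a) = (1.498 +/- 0.228044) / (1.096).
  z_1 = (1.498 + 0.228044) / (1.096) = 1.5749,   |z_1| = 1.5749.
  z_2 = (1.498 - 0.228044) / (1.096) = 1.1587,   |z_2| = 1.1587.
Moduli of all roots: 1.5749, 1.1587.
All moduli strictly greater than 1? Yes.
Verdict: Stationary.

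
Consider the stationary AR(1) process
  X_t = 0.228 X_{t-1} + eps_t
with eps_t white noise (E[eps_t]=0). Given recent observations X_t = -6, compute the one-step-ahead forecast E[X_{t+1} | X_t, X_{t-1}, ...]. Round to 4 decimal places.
E[X_{t+1} \mid \mathcal F_t] = -1.3680

For an AR(p) model X_t = c + sum_i phi_i X_{t-i} + eps_t, the
one-step-ahead conditional mean is
  E[X_{t+1} | X_t, ...] = c + sum_i phi_i X_{t+1-i}.
Substitute known values:
  E[X_{t+1} | ...] = (0.228) * (-6)
                   = -1.3680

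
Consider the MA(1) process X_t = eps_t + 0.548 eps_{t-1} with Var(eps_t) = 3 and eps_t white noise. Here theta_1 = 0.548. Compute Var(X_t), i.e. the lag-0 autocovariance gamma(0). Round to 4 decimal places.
\gamma(0) = 3.9009

For an MA(q) process X_t = eps_t + sum_i theta_i eps_{t-i} with
Var(eps_t) = sigma^2, the variance is
  gamma(0) = sigma^2 * (1 + sum_i theta_i^2).
  sum_i theta_i^2 = (0.548)^2 = 0.300304.
  gamma(0) = 3 * (1 + 0.300304) = 3 * 1.300304 = 3.900912, which rounds to 3.9009.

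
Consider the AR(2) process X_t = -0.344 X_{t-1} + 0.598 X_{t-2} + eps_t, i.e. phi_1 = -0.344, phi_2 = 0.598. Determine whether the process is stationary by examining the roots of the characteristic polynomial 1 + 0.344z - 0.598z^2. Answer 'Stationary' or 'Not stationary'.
\text{Stationary}

The AR(p) characteristic polynomial is P(z) = 1 + 0.344z - 0.598z^2.
Stationarity requires all roots to lie outside the unit circle, i.e. |z| > 1 for every root.
Set 1 + (0.344) z + (-0.598) z^2 = 0, i.e. a z^2 + b z + c = 0 with a = -0.598, b = 0.344, c = 1.
Discriminant D = b^2 - 4ac = (0.344)^2 - 4*(-0.598)*1 = 0.118336 - (-2.392) = 2.510336.
D >= 0, so the roots are real: z = (-b +/- sqrt(D)) / (2a) = (-0.344 +/- 1.584404) / (-1.196).
  z_1 = (-0.344 + 1.584404) / (-1.196) = -1.0371,   |z_1| = 1.0371.
  z_2 = (-0.344 - 1.584404) / (-1.196) = 1.6124,   |z_2| = 1.6124.
Moduli of all roots: 1.0371, 1.6124.
All moduli strictly greater than 1? Yes.
Verdict: Stationary.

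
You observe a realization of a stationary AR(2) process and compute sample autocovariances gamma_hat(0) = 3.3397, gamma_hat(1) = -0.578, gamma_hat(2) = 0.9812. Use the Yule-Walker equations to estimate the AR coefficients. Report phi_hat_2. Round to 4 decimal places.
\hat\phi_{2} = 0.2720

The Yule-Walker equations for an AR(p) process read, in matrix form,
  Gamma_p phi = r_p,   with   (Gamma_p)_{ij} = gamma(|i - j|),
                       (r_p)_i = gamma(i),   i,j = 1..p.
Substitute the sample gammas (Toeplitz matrix and right-hand side of size 2):
  Gamma_p = [[3.3397, -0.578], [-0.578, 3.3397]]
  r_p     = [-0.578, 0.9812]
Written out:
  3.3397 phi_1 - 0.578 phi_2 = -0.578
  -0.578 phi_1 + 3.3397 phi_2 = 0.9812
Solve by Cramer's rule:
  det = gamma(0)^2 - gamma(1)^2 = (3.3397)^2 - (-0.578)^2 = 11.15359609 - 0.334084 = 10.81951209
  phi_hat_1 = [gamma(1) gamma(0) - gamma(1) gamma(2)] / det = [(-0.578)(3.3397) - (-0.578)(0.9812)] / 10.81951209 = -1.363213 / 10.81951209 = -0.126
  phi_hat_2 = [gamma(0) gamma(2) - gamma(1)^2] / det = [(3.3397)(0.9812) - (-0.578)^2] / 10.81951209 = 2.94282964 / 10.81951209 = 0.272
So phi_hat = [-0.1260, 0.2720].
Therefore phi_hat_2 = 0.2720.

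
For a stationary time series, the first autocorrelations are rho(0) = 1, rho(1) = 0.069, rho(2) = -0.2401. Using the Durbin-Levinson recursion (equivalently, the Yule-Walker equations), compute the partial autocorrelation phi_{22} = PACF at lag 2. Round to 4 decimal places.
\phi_{22} = -0.2460

The PACF at lag k is phi_{kk}, the last component of the solution
to the Yule-Walker system G_k phi = r_k where
  (G_k)_{ij} = rho(|i - j|), (r_k)_i = rho(i), i,j = 1..k.
Equivalently, Durbin-Levinson gives phi_{kk} iteratively:
  phi_{11} = rho(1)
  phi_{kk} = [rho(k) - sum_{j=1..k-1} phi_{k-1,j} rho(k-j)]
            / [1 - sum_{j=1..k-1} phi_{k-1,j} rho(j)],
  phi_{k,j} = phi_{k-1,j} - phi_{kk} phi_{k-1,k-j},  j = 1..k-1.
Step k = 1:
  phi_11 = rho(1) = 0.069.
Step k = 2:
  phi_22 = [rho(2) - phi_11 rho(1)] / [1 - phi_11 rho(1)] = [-0.2401 - (0.069)(0.069)] / [1 - (0.069)(0.069)]
         = -0.244861 / 0.995239 = -0.246.
Therefore phi_{22} = -0.2460.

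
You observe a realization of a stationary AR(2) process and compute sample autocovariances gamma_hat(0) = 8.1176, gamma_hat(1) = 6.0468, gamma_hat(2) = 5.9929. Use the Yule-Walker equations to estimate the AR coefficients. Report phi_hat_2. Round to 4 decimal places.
\hat\phi_{2} = 0.4120

The Yule-Walker equations for an AR(p) process read, in matrix form,
  Gamma_p phi = r_p,   with   (Gamma_p)_{ij} = gamma(|i - j|),
                       (r_p)_i = gamma(i),   i,j = 1..p.
Substitute the sample gammas (Toeplitz matrix and right-hand side of size 2):
  Gamma_p = [[8.1176, 6.0468], [6.0468, 8.1176]]
  r_p     = [6.0468, 5.9929]
Written out:
  8.1176 phi_1 + 6.0468 phi_2 = 6.0468
  6.0468 phi_1 + 8.1176 phi_2 = 5.9929
Solve by Cramer's rule:
  det = gamma(0)^2 - gamma(1)^2 = (8.1176)^2 - (6.0468)^2 = 65.89542976 - 36.56379024 = 29.33163952
  phi_hat_1 = [gamma(1) gamma(0) - gamma(1) gamma(2)] / det = [(6.0468)(8.1176) - (6.0468)(5.9929)] / 29.33163952 = 12.84763596 / 29.33163952 = 0.438
  phi_hat_2 = [gamma(0) gamma(2) - gamma(1)^2] / det = [(8.1176)(5.9929) - (6.0468)^2] / 29.33163952 = 12.0841748 / 29.33163952 = 0.412
So phi_hat = [0.4380, 0.4120].
Therefore phi_hat_2 = 0.4120.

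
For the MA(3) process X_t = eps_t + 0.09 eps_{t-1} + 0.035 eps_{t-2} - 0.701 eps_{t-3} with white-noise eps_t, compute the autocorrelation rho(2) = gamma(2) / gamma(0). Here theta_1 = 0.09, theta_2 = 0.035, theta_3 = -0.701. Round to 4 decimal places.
\rho(2) = -0.0187

For an MA(q) process with theta_0 = 1, the autocovariance is
  gamma(k) = sigma^2 * sum_{i=0..q-k} theta_i * theta_{i+k},
and rho(k) = gamma(k) / gamma(0). Sigma^2 cancels.
  numerator   = (1)*(0.035) + (0.09)*(-0.701) = -0.02809.
  denominator = (1)^2 + (0.09)^2 + (0.035)^2 + (-0.701)^2 = 1.500726.
  rho(2) = -0.02809 / 1.500726 = -0.0187.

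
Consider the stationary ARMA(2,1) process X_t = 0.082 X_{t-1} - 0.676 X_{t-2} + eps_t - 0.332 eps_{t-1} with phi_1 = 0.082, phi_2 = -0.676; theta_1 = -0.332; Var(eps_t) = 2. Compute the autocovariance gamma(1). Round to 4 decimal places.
\gamma(1) = -0.2015

Multiply the model equation by X_{t-k} and take expectations. With theta_0 = psi_0 = 1 and psi_j the MA(infinity) weights, this gives
  gamma(k) - sum_i phi_i gamma(k-i) = c_k,
  c_k = sigma^2 * sum_{j=k..q} theta_j psi_{j-k}   (c_k = 0 for k > q),
using gamma(-m) = gamma(m).
psi-weights needed (psi_j = theta_j + sum_i phi_i psi_{j-i}):
  psi_1 = theta_1 + phi_1 = -0.332 + (0.082) = -0.25
Right-hand sides:
  c_0 = sigma^2 (1 + theta_1 psi_1) = 2 * (1 + (-0.332)(-0.25)) = 2 * 1.083 = 2.166
  c_1 = sigma^2 theta_1 = 2 * (-0.332) = -0.664
  c_2 = 0
Equations for k = 0, 1, 2 (AR order 2, c_2 = 0):
  (E0) gamma(0) = phi_1 gamma(1) + phi_2 gamma(2) + c_0
  (E1) gamma(1) = phi_1 gamma(0) + phi_2 gamma(1) + c_1
  (E2) gamma(2) = phi_1 gamma(1) + phi_2 gamma(0)
From (E1): gamma(1) = A gamma(0) + B with
  A = phi_1 / (1 - phi_2) = 0.082 / 1.676 = 0.048926,   B = c_1 / (1 - phi_2) = -0.664 / 1.676 = -0.396181.
Insert (E2) into (E0): gamma(0) (1 - phi_2^2) = phi_1 (1 + phi_2) gamma(1) + c_0.
  phi_1 (1 + phi_2) = (0.082)(0.324) = 0.026568,   1 - phi_2^2 = 0.543024.
Replace gamma(1) by A gamma(0) + B and collect gamma(0):
  gamma(0) [0.543024 - (0.026568)(0.048926)] = (0.026568)(-0.396181) + 2.166
  gamma(0) * 0.541724 = 2.155474
  gamma(0) = 2.155474 / 0.541724 = 3.978915.
  gamma(1) = A gamma(0) + B = (0.048926)(3.978915) + (-0.396181) = -0.201509.
Therefore gamma(1) = -0.2015 (to 4 decimal places).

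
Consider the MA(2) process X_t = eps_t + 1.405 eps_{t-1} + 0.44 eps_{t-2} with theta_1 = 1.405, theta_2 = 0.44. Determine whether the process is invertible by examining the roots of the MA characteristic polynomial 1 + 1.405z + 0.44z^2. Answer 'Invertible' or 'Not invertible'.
\text{Invertible}

The MA(q) characteristic polynomial is P(z) = 1 + 1.405z + 0.44z^2.
Invertibility requires all roots to lie outside the unit circle, i.e. |z| > 1 for every root.
Set 1 + (1.405) z + (0.44) z^2 = 0, i.e. a z^2 + b z + c = 0 with a = 0.44, b = 1.405, c = 1.
Discriminant D = b^2 - 4ac = (1.405)^2 - 4*(0.44)*1 = 1.974025 - (1.76) = 0.214025.
D >= 0, so the roots are real: z = (-b +/- sqrt(D)) / (2a) = (-1.405 +/- 0.462628) / (0.88).
  z_1 = (-1.405 + 0.462628) / (0.88) = -1.0709,   |z_1| = 1.0709.
  z_2 = (-1.405 - 0.462628) / (0.88) = -2.1223,   |z_2| = 2.1223.
Moduli of all roots: 1.0709, 2.1223.
All moduli strictly greater than 1? Yes.
Verdict: Invertible.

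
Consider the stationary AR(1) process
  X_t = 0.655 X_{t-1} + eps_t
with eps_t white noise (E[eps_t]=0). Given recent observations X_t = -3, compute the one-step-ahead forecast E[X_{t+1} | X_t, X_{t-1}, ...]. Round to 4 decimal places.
E[X_{t+1} \mid \mathcal F_t] = -1.9650

For an AR(p) model X_t = c + sum_i phi_i X_{t-i} + eps_t, the
one-step-ahead conditional mean is
  E[X_{t+1} | X_t, ...] = c + sum_i phi_i X_{t+1-i}.
Substitute known values:
  E[X_{t+1} | ...] = (0.655) * (-3)
                   = -1.9650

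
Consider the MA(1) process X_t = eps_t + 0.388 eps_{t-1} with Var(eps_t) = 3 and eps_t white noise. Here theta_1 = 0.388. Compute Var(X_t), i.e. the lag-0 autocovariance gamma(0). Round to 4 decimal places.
\gamma(0) = 3.4516

For an MA(q) process X_t = eps_t + sum_i theta_i eps_{t-i} with
Var(eps_t) = sigma^2, the variance is
  gamma(0) = sigma^2 * (1 + sum_i theta_i^2).
  sum_i theta_i^2 = (0.388)^2 = 0.150544.
  gamma(0) = 3 * (1 + 0.150544) = 3 * 1.150544 = 3.451632, which rounds to 3.4516.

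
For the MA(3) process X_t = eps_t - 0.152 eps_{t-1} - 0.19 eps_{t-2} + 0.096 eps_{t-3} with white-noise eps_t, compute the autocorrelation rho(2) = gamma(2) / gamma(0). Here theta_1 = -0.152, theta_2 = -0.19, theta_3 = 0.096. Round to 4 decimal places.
\rho(2) = -0.1915

For an MA(q) process with theta_0 = 1, the autocovariance is
  gamma(k) = sigma^2 * sum_{i=0..q-k} theta_i * theta_{i+k},
and rho(k) = gamma(k) / gamma(0). Sigma^2 cancels.
  numerator   = (1)*(-0.19) + (-0.152)*(0.096) = -0.204592.
  denominator = (1)^2 + (-0.152)^2 + (-0.19)^2 + (0.096)^2 = 1.06842.
  rho(2) = -0.204592 / 1.06842 = -0.1915.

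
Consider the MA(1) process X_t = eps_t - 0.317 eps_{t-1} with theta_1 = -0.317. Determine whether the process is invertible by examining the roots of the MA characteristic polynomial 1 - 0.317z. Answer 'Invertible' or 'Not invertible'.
\text{Invertible}

The MA(q) characteristic polynomial is P(z) = 1 - 0.317z.
Invertibility requires all roots to lie outside the unit circle, i.e. |z| > 1 for every root.
This is linear in z: 1 + (-0.317) z = 0  =>  z = -1/(-0.317) = 3.154574,  |z| = 3.154574.
Moduli of all roots: 3.1546.
All moduli strictly greater than 1? Yes.
Verdict: Invertible.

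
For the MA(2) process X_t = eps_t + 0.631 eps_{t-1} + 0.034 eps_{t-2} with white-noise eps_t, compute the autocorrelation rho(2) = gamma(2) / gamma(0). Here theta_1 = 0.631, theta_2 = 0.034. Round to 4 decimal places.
\rho(2) = 0.0243

For an MA(q) process with theta_0 = 1, the autocovariance is
  gamma(k) = sigma^2 * sum_{i=0..q-k} theta_i * theta_{i+k},
and rho(k) = gamma(k) / gamma(0). Sigma^2 cancels.
  numerator   = (1)*(0.034) = 0.034.
  denominator = (1)^2 + (0.631)^2 + (0.034)^2 = 1.399317.
  rho(2) = 0.034 / 1.399317 = 0.0243.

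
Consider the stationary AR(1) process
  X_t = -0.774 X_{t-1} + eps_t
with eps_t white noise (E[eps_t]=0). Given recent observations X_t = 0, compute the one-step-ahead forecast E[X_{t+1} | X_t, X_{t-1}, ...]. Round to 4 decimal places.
E[X_{t+1} \mid \mathcal F_t] = 0.0000

For an AR(p) model X_t = c + sum_i phi_i X_{t-i} + eps_t, the
one-step-ahead conditional mean is
  E[X_{t+1} | X_t, ...] = c + sum_i phi_i X_{t+1-i}.
Substitute known values:
  E[X_{t+1} | ...] = (-0.774) * (0)
                   = 0.0000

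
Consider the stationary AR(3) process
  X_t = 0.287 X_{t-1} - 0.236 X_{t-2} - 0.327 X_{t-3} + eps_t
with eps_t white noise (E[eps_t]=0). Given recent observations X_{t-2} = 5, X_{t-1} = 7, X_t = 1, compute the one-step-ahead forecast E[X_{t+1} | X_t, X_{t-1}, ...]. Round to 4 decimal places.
E[X_{t+1} \mid \mathcal F_t] = -3.0000

For an AR(p) model X_t = c + sum_i phi_i X_{t-i} + eps_t, the
one-step-ahead conditional mean is
  E[X_{t+1} | X_t, ...] = c + sum_i phi_i X_{t+1-i}.
Substitute known values:
  E[X_{t+1} | ...] = (0.287) * (1) + (-0.236) * (7) + (-0.327) * (5)
                   = -3.0000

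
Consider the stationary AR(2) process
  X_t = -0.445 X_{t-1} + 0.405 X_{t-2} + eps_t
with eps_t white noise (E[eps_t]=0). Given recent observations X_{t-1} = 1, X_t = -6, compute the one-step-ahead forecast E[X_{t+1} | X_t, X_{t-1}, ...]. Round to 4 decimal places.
E[X_{t+1} \mid \mathcal F_t] = 3.0750

For an AR(p) model X_t = c + sum_i phi_i X_{t-i} + eps_t, the
one-step-ahead conditional mean is
  E[X_{t+1} | X_t, ...] = c + sum_i phi_i X_{t+1-i}.
Substitute known values:
  E[X_{t+1} | ...] = (-0.445) * (-6) + (0.405) * (1)
                   = 3.0750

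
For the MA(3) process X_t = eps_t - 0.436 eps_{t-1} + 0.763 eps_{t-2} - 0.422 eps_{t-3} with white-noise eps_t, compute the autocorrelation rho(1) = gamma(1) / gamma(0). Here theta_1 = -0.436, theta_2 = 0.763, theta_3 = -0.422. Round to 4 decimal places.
\rho(1) = -0.5592

For an MA(q) process with theta_0 = 1, the autocovariance is
  gamma(k) = sigma^2 * sum_{i=0..q-k} theta_i * theta_{i+k},
and rho(k) = gamma(k) / gamma(0). Sigma^2 cancels.
  numerator   = (1)*(-0.436) + (-0.436)*(0.763) + (0.763)*(-0.422) = -1.090654.
  denominator = (1)^2 + (-0.436)^2 + (0.763)^2 + (-0.422)^2 = 1.950349.
  rho(1) = -1.090654 / 1.950349 = -0.5592.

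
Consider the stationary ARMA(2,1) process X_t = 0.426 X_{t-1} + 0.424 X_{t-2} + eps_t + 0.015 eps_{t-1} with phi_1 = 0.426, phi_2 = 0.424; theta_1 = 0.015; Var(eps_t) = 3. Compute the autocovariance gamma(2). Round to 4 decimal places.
\gamma(2) = 6.1340

Multiply the model equation by X_{t-k} and take expectations. With theta_0 = psi_0 = 1 and psi_j the MA(infinity) weights, this gives
  gamma(k) - sum_i phi_i gamma(k-i) = c_k,
  c_k = sigma^2 * sum_{j=k..q} theta_j psi_{j-k}   (c_k = 0 for k > q),
using gamma(-m) = gamma(m).
psi-weights needed (psi_j = theta_j + sum_i phi_i psi_{j-i}):
  psi_1 = theta_1 + phi_1 = 0.015 + (0.426) = 0.441
Right-hand sides:
  c_0 = sigma^2 (1 + theta_1 psi_1) = 3 * (1 + (0.015)(0.441)) = 3 * 1.006615 = 3.019845
  c_1 = sigma^2 theta_1 = 3 * (0.015) = 0.045
  c_2 = 0
Equations for k = 0, 1, 2 (AR order 2, c_2 = 0):
  (E0) gamma(0) = phi_1 gamma(1) + phi_2 gamma(2) + c_0
  (E1) gamma(1) = phi_1 gamma(0) + phi_2 gamma(1) + c_1
  (E2) gamma(2) = phi_1 gamma(1) + phi_2 gamma(0)
From (E1): gamma(1) = A gamma(0) + B with
  A = phi_1 / (1 - phi_2) = 0.426 / 0.576 = 0.739583,   B = c_1 / (1 - phi_2) = 0.045 / 0.576 = 0.078125.
Insert (E2) into (E0): gamma(0) (1 - phi_2^2) = phi_1 (1 + phi_2) gamma(1) + c_0.
  phi_1 (1 + phi_2) = (0.426)(1.424) = 0.606624,   1 - phi_2^2 = 0.820224.
Replace gamma(1) by A gamma(0) + B and collect gamma(0):
  gamma(0) [0.820224 - (0.606624)(0.739583)] = (0.606624)(0.078125) + 3.019845
  gamma(0) * 0.371575 = 3.067238
  gamma(0) = 3.067238 / 0.371575 = 8.254693.
  gamma(1) = A gamma(0) + B = (0.739583)(8.254693) + (0.078125) = 6.183158.
  gamma(2) = phi_1 gamma(1) + phi_2 gamma(0) = (0.426)(6.183158) + (0.424)(8.254693) = 6.134015.
Therefore gamma(2) = 6.1340 (to 4 decimal places).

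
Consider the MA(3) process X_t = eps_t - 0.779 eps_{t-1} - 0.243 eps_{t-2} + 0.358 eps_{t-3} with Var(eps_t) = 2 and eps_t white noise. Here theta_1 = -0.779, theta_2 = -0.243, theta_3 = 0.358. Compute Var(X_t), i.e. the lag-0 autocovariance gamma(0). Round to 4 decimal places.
\gamma(0) = 3.5881

For an MA(q) process X_t = eps_t + sum_i theta_i eps_{t-i} with
Var(eps_t) = sigma^2, the variance is
  gamma(0) = sigma^2 * (1 + sum_i theta_i^2).
  sum_i theta_i^2 = (-0.779)^2 + (-0.243)^2 + (0.358)^2 = 0.606841 + 0.059049 + 0.128164 = 0.794054.
  gamma(0) = 2 * (1 + 0.794054) = 2 * 1.794054 = 3.588108, which rounds to 3.5881.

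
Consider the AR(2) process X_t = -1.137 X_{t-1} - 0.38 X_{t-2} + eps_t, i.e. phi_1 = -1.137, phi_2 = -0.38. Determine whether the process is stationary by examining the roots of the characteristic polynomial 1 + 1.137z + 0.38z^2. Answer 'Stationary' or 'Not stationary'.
\text{Stationary}

The AR(p) characteristic polynomial is P(z) = 1 + 1.137z + 0.38z^2.
Stationarity requires all roots to lie outside the unit circle, i.e. |z| > 1 for every root.
Set 1 + (1.137) z + (0.38) z^2 = 0, i.e. a z^2 + b z + c = 0 with a = 0.38, b = 1.137, c = 1.
Discriminant D = b^2 - 4ac = (1.137)^2 - 4*(0.38)*1 = 1.292769 - (1.52) = -0.227231.
D < 0, so the roots are the complex-conjugate pair z = (-b +/- i sqrt(-D)) / (2a) = -1.4961 +/- 0.6272i.
For a conjugate pair |z|^2 = z * conj(z) = (product of roots) = c/a = 1/(0.38) = 2.631579, so |z| = sqrt(2.631579) = 1.6222 for both roots.
Moduli of all roots: 1.6222, 1.6222.
All moduli strictly greater than 1? Yes.
Verdict: Stationary.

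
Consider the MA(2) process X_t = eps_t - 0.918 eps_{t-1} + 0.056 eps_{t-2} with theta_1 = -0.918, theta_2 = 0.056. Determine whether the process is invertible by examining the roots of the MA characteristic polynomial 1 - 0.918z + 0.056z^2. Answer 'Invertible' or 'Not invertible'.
\text{Invertible}

The MA(q) characteristic polynomial is P(z) = 1 - 0.918z + 0.056z^2.
Invertibility requires all roots to lie outside the unit circle, i.e. |z| > 1 for every root.
Set 1 + (-0.918) z + (0.056) z^2 = 0, i.e. a z^2 + b z + c = 0 with a = 0.056, b = -0.918, c = 1.
Discriminant D = b^2 - 4ac = (-0.918)^2 - 4*(0.056)*1 = 0.842724 - (0.224) = 0.618724.
D >= 0, so the roots are real: z = (-b +/- sqrt(D)) / (2a) = (0.918 +/- 0.78659) / (0.112).
  z_1 = (0.918 + 0.78659) / (0.112) = 15.2196,   |z_1| = 15.2196.
  z_2 = (0.918 - 0.78659) / (0.112) = 1.1733,   |z_2| = 1.1733.
Moduli of all roots: 15.2196, 1.1733.
All moduli strictly greater than 1? Yes.
Verdict: Invertible.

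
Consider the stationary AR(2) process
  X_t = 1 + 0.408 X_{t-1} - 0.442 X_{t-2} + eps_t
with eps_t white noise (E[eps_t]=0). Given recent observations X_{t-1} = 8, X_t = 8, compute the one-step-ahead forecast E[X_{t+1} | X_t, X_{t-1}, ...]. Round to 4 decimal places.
E[X_{t+1} \mid \mathcal F_t] = 0.7280

For an AR(p) model X_t = c + sum_i phi_i X_{t-i} + eps_t, the
one-step-ahead conditional mean is
  E[X_{t+1} | X_t, ...] = c + sum_i phi_i X_{t+1-i}.
Substitute known values:
  E[X_{t+1} | ...] = 1 + (0.408) * (8) + (-0.442) * (8)
                   = 0.7280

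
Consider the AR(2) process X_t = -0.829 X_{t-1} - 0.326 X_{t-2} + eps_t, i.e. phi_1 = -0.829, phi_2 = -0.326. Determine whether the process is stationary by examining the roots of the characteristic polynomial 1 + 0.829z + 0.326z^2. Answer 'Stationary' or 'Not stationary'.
\text{Stationary}

The AR(p) characteristic polynomial is P(z) = 1 + 0.829z + 0.326z^2.
Stationarity requires all roots to lie outside the unit circle, i.e. |z| > 1 for every root.
Set 1 + (0.829) z + (0.326) z^2 = 0, i.e. a z^2 + b z + c = 0 with a = 0.326, b = 0.829, c = 1.
Discriminant D = b^2 - 4ac = (0.829)^2 - 4*(0.326)*1 = 0.687241 - (1.304) = -0.616759.
D < 0, so the roots are the complex-conjugate pair z = (-b +/- i sqrt(-D)) / (2a) = -1.2715 +/- 1.2045i.
For a conjugate pair |z|^2 = z * conj(z) = (product of roots) = c/a = 1/(0.326) = 3.067485, so |z| = sqrt(3.067485) = 1.7514 for both roots.
Moduli of all roots: 1.7514, 1.7514.
All moduli strictly greater than 1? Yes.
Verdict: Stationary.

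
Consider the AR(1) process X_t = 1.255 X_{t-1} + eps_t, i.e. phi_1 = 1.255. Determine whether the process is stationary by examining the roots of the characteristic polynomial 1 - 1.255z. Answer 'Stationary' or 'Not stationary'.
\text{Not stationary}

The AR(p) characteristic polynomial is P(z) = 1 - 1.255z.
Stationarity requires all roots to lie outside the unit circle, i.e. |z| > 1 for every root.
This is linear in z: 1 + (-1.255) z = 0  =>  z = -1/(-1.255) = 0.796813,  |z| = 0.796813.
Moduli of all roots: 0.7968.
All moduli strictly greater than 1? No.
Verdict: Not stationary.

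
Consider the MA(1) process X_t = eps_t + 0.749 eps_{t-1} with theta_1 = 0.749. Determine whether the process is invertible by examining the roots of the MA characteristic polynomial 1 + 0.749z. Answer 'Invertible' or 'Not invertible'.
\text{Invertible}

The MA(q) characteristic polynomial is P(z) = 1 + 0.749z.
Invertibility requires all roots to lie outside the unit circle, i.e. |z| > 1 for every root.
This is linear in z: 1 + (0.749) z = 0  =>  z = -1/(0.749) = -1.335113,  |z| = 1.335113.
Moduli of all roots: 1.3351.
All moduli strictly greater than 1? Yes.
Verdict: Invertible.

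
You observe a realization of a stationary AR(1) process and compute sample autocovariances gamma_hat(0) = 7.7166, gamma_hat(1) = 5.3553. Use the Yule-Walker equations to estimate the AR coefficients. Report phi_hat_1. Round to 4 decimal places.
\hat\phi_{1} = 0.6940

The Yule-Walker equations for an AR(p) process read, in matrix form,
  Gamma_p phi = r_p,   with   (Gamma_p)_{ij} = gamma(|i - j|),
                       (r_p)_i = gamma(i),   i,j = 1..p.
Substitute the sample gammas (Toeplitz matrix and right-hand side of size 1):
  Gamma_p = [[7.7166]]
  r_p     = [5.3553]
With p = 1 this is the single equation gamma(0) phi_1 = gamma(1):
  phi_hat_1 = gamma(1) / gamma(0) = 5.3553 / 7.7166 = 0.6940.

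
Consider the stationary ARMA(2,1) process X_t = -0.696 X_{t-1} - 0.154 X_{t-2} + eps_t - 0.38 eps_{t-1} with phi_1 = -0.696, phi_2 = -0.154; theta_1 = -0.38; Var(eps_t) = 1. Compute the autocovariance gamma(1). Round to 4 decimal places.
\gamma(1) = -1.8855

Multiply the model equation by X_{t-k} and take expectations. With theta_0 = psi_0 = 1 and psi_j the MA(infinity) weights, this gives
  gamma(k) - sum_i phi_i gamma(k-i) = c_k,
  c_k = sigma^2 * sum_{j=k..q} theta_j psi_{j-k}   (c_k = 0 for k > q),
using gamma(-m) = gamma(m).
psi-weights needed (psi_j = theta_j + sum_i phi_i psi_{j-i}):
  psi_1 = theta_1 + phi_1 = -0.38 + (-0.696) = -1.076
Right-hand sides:
  c_0 = sigma^2 (1 + theta_1 psi_1) = 1 * (1 + (-0.38)(-1.076)) = 1 * 1.40888 = 1.40888
  c_1 = sigma^2 theta_1 = 1 * (-0.38) = -0.38
  c_2 = 0
Equations for k = 0, 1, 2 (AR order 2, c_2 = 0):
  (E0) gamma(0) = phi_1 gamma(1) + phi_2 gamma(2) + c_0
  (E1) gamma(1) = phi_1 gamma(0) + phi_2 gamma(1) + c_1
  (E2) gamma(2) = phi_1 gamma(1) + phi_2 gamma(0)
From (E1): gamma(1) = A gamma(0) + B with
  A = phi_1 / (1 - phi_2) = -0.696 / 1.154 = -0.60312,   B = c_1 / (1 - phi_2) = -0.38 / 1.154 = -0.329289.
Insert (E2) into (E0): gamma(0) (1 - phi_2^2) = phi_1 (1 + phi_2) gamma(1) + c_0.
  phi_1 (1 + phi_2) = (-0.696)(0.846) = -0.588816,   1 - phi_2^2 = 0.976284.
Replace gamma(1) by A gamma(0) + B and collect gamma(0):
  gamma(0) [0.976284 - (-0.588816)(-0.60312)] = (-0.588816)(-0.329289) + 1.40888
  gamma(0) * 0.621158 = 1.602771
  gamma(0) = 1.602771 / 0.621158 = 2.580297.
  gamma(1) = A gamma(0) + B = (-0.60312)(2.580297) + (-0.329289) = -1.885517.
Therefore gamma(1) = -1.8855 (to 4 decimal places).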